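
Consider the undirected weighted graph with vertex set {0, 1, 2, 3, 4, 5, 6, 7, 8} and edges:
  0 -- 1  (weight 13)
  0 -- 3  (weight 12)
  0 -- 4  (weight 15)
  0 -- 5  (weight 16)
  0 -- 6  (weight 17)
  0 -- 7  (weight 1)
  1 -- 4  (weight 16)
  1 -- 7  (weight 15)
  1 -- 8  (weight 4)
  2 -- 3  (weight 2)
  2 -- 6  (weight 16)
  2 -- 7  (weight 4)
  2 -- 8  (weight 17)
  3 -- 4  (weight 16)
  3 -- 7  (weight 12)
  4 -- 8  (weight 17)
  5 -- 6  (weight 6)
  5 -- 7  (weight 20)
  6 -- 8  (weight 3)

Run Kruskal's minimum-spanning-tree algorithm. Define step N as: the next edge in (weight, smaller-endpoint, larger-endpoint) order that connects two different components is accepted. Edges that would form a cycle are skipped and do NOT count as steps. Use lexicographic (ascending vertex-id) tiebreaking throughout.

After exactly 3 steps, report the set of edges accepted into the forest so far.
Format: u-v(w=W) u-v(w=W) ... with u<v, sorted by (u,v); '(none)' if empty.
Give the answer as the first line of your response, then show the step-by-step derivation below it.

0-7(w=1) 2-3(w=2) 6-8(w=3)

step 1: add edge 0-7 (w=1); MST = {0-7(w=1)}
step 2: add edge 2-3 (w=2); MST = {0-7(w=1) 2-3(w=2)}
step 3: add edge 6-8 (w=3); MST = {0-7(w=1) 2-3(w=2) 6-8(w=3)}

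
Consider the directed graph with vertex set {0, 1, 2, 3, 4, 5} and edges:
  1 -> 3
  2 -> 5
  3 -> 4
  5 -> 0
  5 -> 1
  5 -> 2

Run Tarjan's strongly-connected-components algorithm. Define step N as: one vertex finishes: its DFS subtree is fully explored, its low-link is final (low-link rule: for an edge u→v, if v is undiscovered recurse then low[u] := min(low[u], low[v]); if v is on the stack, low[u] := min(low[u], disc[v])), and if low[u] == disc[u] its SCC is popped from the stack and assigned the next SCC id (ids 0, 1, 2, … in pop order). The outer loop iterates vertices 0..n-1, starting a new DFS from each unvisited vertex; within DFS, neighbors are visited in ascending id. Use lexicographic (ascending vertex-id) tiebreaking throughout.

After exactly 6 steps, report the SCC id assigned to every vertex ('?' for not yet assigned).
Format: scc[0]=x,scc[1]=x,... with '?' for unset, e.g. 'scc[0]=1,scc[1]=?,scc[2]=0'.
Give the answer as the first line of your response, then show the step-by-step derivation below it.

scc[0]=0,scc[1]=3,scc[2]=4,scc[3]=2,scc[4]=1,scc[5]=4

step 1: low=(low[0]=0,low[1]=?,low[2]=?,low[3]=?,low[4]=?,low[5]=?); scc=(scc[0]=0,scc[1]=?,scc[2]=?,scc[3]=?,scc[4]=?,scc[5]=?)
step 2: low=(low[0]=0,low[1]=1,low[2]=?,low[3]=2,low[4]=3,low[5]=?); scc=(scc[0]=0,scc[1]=?,scc[2]=?,scc[3]=?,scc[4]=1,scc[5]=?)
step 3: low=(low[0]=0,low[1]=1,low[2]=?,low[3]=2,low[4]=3,low[5]=?); scc=(scc[0]=0,scc[1]=?,scc[2]=?,scc[3]=2,scc[4]=1,scc[5]=?)
step 4: low=(low[0]=0,low[1]=1,low[2]=?,low[3]=2,low[4]=3,low[5]=?); scc=(scc[0]=0,scc[1]=3,scc[2]=?,scc[3]=2,scc[4]=1,scc[5]=?)
step 5: low=(low[0]=0,low[1]=1,low[2]=4,low[3]=2,low[4]=3,low[5]=4); scc=(scc[0]=0,scc[1]=3,scc[2]=?,scc[3]=2,scc[4]=1,scc[5]=?)
step 6: low=(low[0]=0,low[1]=1,low[2]=4,low[3]=2,low[4]=3,low[5]=4); scc=(scc[0]=0,scc[1]=3,scc[2]=4,scc[3]=2,scc[4]=1,scc[5]=4)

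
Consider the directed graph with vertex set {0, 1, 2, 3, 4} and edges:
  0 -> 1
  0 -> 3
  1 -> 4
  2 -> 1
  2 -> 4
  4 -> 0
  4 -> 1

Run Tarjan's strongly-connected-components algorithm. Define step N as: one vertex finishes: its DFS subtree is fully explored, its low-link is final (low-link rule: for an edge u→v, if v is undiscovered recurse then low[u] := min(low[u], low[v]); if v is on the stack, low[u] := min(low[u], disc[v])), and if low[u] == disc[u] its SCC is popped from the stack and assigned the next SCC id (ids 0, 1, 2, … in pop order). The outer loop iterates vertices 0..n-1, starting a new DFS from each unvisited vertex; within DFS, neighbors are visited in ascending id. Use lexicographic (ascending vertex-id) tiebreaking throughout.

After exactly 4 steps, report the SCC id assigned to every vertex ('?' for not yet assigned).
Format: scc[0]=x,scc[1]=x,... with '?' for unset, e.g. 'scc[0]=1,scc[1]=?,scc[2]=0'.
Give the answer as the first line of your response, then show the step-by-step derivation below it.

scc[0]=1,scc[1]=1,scc[2]=?,scc[3]=0,scc[4]=1

step 1: low=(low[0]=0,low[1]=1,low[2]=?,low[3]=?,low[4]=0); scc=(scc[0]=?,scc[1]=?,scc[2]=?,scc[3]=?,scc[4]=?)
step 2: low=(low[0]=0,low[1]=0,low[2]=?,low[3]=?,low[4]=0); scc=(scc[0]=?,scc[1]=?,scc[2]=?,scc[3]=?,scc[4]=?)
step 3: low=(low[0]=0,low[1]=0,low[2]=?,low[3]=3,low[4]=0); scc=(scc[0]=?,scc[1]=?,scc[2]=?,scc[3]=0,scc[4]=?)
step 4: low=(low[0]=0,low[1]=0,low[2]=?,low[3]=3,low[4]=0); scc=(scc[0]=1,scc[1]=1,scc[2]=?,scc[3]=0,scc[4]=1)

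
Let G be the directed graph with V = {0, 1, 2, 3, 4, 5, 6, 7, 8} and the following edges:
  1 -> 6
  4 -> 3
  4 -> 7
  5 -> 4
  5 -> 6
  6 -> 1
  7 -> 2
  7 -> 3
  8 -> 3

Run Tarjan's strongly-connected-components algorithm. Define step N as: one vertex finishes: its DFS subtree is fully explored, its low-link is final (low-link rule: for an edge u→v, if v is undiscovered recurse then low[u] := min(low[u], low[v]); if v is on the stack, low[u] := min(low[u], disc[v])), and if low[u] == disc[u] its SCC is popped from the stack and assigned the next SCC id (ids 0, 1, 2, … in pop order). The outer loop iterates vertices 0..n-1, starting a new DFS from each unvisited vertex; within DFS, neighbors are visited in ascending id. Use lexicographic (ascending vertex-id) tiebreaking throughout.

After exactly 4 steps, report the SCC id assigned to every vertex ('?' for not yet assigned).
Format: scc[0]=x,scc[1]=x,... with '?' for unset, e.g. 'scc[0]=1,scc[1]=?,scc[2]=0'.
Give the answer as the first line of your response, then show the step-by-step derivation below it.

scc[0]=0,scc[1]=1,scc[2]=2,scc[3]=?,scc[4]=?,scc[5]=?,scc[6]=1,scc[7]=?,scc[8]=?

step 1: low=(low[0]=0,low[1]=?,low[2]=?,low[3]=?,low[4]=?,low[5]=?,low[6]=?,low[7]=?,low[8]=?); scc=(scc[0]=0,scc[1]=?,scc[2]=?,scc[3]=?,scc[4]=?,scc[5]=?,scc[6]=?,scc[7]=?,scc[8]=?)
step 2: low=(low[0]=0,low[1]=1,low[2]=?,low[3]=?,low[4]=?,low[5]=?,low[6]=1,low[7]=?,low[8]=?); scc=(scc[0]=0,scc[1]=?,scc[2]=?,scc[3]=?,scc[4]=?,scc[5]=?,scc[6]=?,scc[7]=?,scc[8]=?)
step 3: low=(low[0]=0,low[1]=1,low[2]=?,low[3]=?,low[4]=?,low[5]=?,low[6]=1,low[7]=?,low[8]=?); scc=(scc[0]=0,scc[1]=1,scc[2]=?,scc[3]=?,scc[4]=?,scc[5]=?,scc[6]=1,scc[7]=?,scc[8]=?)
step 4: low=(low[0]=0,low[1]=1,low[2]=3,low[3]=?,low[4]=?,low[5]=?,low[6]=1,low[7]=?,low[8]=?); scc=(scc[0]=0,scc[1]=1,scc[2]=2,scc[3]=?,scc[4]=?,scc[5]=?,scc[6]=1,scc[7]=?,scc[8]=?)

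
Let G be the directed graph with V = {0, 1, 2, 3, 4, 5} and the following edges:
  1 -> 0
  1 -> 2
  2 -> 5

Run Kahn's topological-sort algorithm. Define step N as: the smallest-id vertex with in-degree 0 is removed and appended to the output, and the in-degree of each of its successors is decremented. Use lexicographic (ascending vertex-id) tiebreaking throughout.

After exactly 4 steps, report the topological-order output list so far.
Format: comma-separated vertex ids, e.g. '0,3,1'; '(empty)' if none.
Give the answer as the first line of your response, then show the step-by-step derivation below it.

1,0,2,3

step 1: output 1; order=[1]; indeg=(0,0,0,0,0,1)
step 2: output 0; order=[1,0]; indeg=(0,0,0,0,0,1)
step 3: output 2; order=[1,0,2]; indeg=(0,0,0,0,0,0)
step 4: output 3; order=[1,0,2,3]; indeg=(0,0,0,0,0,0)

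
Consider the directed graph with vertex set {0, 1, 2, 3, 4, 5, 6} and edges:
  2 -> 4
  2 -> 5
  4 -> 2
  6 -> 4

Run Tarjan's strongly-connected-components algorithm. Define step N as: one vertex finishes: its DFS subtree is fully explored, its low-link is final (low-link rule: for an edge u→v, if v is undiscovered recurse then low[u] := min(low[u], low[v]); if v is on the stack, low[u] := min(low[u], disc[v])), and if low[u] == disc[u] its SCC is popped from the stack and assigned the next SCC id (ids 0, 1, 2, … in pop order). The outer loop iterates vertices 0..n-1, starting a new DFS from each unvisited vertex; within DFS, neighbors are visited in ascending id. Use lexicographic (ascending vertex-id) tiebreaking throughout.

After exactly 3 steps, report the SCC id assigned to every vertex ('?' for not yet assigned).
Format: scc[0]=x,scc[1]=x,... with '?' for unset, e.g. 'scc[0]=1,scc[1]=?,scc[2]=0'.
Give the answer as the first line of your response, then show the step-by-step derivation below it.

scc[0]=0,scc[1]=1,scc[2]=?,scc[3]=?,scc[4]=?,scc[5]=?,scc[6]=?

step 1: low=(low[0]=0,low[1]=?,low[2]=?,low[3]=?,low[4]=?,low[5]=?,low[6]=?); scc=(scc[0]=0,scc[1]=?,scc[2]=?,scc[3]=?,scc[4]=?,scc[5]=?,scc[6]=?)
step 2: low=(low[0]=0,low[1]=1,low[2]=?,low[3]=?,low[4]=?,low[5]=?,low[6]=?); scc=(scc[0]=0,scc[1]=1,scc[2]=?,scc[3]=?,scc[4]=?,scc[5]=?,scc[6]=?)
step 3: low=(low[0]=0,low[1]=1,low[2]=2,low[3]=?,low[4]=2,low[5]=?,low[6]=?); scc=(scc[0]=0,scc[1]=1,scc[2]=?,scc[3]=?,scc[4]=?,scc[5]=?,scc[6]=?)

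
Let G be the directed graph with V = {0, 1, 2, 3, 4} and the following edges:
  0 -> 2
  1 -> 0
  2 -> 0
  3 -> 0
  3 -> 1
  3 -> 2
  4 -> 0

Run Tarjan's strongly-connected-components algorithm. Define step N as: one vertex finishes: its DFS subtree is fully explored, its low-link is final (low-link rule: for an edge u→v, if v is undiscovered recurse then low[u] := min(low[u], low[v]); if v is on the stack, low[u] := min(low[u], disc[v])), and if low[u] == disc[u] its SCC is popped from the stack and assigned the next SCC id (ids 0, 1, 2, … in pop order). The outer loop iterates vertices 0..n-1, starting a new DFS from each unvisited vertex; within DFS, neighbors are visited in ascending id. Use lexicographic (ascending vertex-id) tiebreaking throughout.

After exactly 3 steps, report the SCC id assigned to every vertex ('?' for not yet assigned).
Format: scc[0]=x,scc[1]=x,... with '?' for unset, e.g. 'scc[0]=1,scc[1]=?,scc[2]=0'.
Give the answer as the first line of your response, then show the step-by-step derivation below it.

scc[0]=0,scc[1]=1,scc[2]=0,scc[3]=?,scc[4]=?

step 1: low=(low[0]=0,low[1]=?,low[2]=0,low[3]=?,low[4]=?); scc=(scc[0]=?,scc[1]=?,scc[2]=?,scc[3]=?,scc[4]=?)
step 2: low=(low[0]=0,low[1]=?,low[2]=0,low[3]=?,low[4]=?); scc=(scc[0]=0,scc[1]=?,scc[2]=0,scc[3]=?,scc[4]=?)
step 3: low=(low[0]=0,low[1]=2,low[2]=0,low[3]=?,low[4]=?); scc=(scc[0]=0,scc[1]=1,scc[2]=0,scc[3]=?,scc[4]=?)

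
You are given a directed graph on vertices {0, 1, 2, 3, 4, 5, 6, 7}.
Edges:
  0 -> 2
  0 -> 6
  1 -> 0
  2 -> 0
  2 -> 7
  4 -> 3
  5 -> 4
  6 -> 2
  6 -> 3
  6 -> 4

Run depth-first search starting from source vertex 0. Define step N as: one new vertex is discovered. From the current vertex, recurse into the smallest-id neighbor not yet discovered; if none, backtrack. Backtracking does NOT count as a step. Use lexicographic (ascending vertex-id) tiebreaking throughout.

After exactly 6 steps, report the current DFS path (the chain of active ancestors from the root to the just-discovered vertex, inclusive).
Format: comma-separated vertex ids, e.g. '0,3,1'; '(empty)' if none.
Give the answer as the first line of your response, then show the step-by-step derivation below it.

0,6,4

step 1: discover 0; path=0; order=0
step 2: discover 2; path=0>2; order=0,2
step 3: discover 7; path=0>2>7; order=0,2,7
step 4: discover 6; path=0>6; order=0,2,7,6
step 5: discover 3; path=0>6>3; order=0,2,7,6,3
step 6: discover 4; path=0>6>4; order=0,2,7,6,3,4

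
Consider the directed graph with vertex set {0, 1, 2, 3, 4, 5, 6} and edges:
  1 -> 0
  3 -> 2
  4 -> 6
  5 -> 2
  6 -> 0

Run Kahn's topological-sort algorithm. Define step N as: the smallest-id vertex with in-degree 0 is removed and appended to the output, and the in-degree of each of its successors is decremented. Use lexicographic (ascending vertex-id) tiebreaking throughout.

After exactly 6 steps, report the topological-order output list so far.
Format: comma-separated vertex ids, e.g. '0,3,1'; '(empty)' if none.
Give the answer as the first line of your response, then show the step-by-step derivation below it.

1,3,4,5,2,6

step 1: output 1; order=[1]; indeg=(1,0,2,0,0,0,1)
step 2: output 3; order=[1,3]; indeg=(1,0,1,0,0,0,1)
step 3: output 4; order=[1,3,4]; indeg=(1,0,1,0,0,0,0)
step 4: output 5; order=[1,3,4,5]; indeg=(1,0,0,0,0,0,0)
step 5: output 2; order=[1,3,4,5,2]; indeg=(1,0,0,0,0,0,0)
step 6: output 6; order=[1,3,4,5,2,6]; indeg=(0,0,0,0,0,0,0)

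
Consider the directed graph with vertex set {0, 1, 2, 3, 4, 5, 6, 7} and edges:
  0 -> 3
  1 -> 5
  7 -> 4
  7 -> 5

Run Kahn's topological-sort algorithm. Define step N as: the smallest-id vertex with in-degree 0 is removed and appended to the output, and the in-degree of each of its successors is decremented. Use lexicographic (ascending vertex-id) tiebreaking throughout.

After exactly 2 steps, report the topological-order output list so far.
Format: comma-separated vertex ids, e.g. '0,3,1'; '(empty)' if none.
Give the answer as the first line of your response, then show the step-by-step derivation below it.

0,1

step 1: output 0; order=[0]; indeg=(0,0,0,0,1,2,0,0)
step 2: output 1; order=[0,1]; indeg=(0,0,0,0,1,1,0,0)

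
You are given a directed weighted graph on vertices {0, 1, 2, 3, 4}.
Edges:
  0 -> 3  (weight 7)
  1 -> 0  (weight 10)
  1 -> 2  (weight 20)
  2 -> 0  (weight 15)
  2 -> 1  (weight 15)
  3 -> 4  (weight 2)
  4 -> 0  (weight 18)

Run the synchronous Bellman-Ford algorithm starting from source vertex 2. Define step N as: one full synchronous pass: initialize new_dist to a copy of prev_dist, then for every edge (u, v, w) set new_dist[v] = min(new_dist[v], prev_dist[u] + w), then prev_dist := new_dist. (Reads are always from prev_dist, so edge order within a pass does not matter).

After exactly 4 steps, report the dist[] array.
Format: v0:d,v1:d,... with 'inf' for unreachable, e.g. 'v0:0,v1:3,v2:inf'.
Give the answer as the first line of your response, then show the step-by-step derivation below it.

v0:15,v1:15,v2:0,v3:22,v4:24

step 1: dist = v0:15,v1:15,v2:0,v3:inf,v4:inf
step 2: dist = v0:15,v1:15,v2:0,v3:22,v4:inf
step 3: dist = v0:15,v1:15,v2:0,v3:22,v4:24
step 4: dist = v0:15,v1:15,v2:0,v3:22,v4:24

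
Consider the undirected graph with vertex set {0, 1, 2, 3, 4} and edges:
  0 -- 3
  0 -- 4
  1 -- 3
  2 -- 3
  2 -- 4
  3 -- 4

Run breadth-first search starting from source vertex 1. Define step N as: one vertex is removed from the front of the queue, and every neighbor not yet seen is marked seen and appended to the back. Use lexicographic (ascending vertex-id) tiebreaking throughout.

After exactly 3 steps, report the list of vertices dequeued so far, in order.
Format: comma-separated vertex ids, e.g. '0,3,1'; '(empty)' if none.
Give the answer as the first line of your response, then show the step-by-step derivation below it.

1,3,0

step 1: dequeue 1; queue=[3]; order=1
step 2: dequeue 3; queue=[0,2,4]; order=1,3
step 3: dequeue 0; queue=[2,4]; order=1,3,0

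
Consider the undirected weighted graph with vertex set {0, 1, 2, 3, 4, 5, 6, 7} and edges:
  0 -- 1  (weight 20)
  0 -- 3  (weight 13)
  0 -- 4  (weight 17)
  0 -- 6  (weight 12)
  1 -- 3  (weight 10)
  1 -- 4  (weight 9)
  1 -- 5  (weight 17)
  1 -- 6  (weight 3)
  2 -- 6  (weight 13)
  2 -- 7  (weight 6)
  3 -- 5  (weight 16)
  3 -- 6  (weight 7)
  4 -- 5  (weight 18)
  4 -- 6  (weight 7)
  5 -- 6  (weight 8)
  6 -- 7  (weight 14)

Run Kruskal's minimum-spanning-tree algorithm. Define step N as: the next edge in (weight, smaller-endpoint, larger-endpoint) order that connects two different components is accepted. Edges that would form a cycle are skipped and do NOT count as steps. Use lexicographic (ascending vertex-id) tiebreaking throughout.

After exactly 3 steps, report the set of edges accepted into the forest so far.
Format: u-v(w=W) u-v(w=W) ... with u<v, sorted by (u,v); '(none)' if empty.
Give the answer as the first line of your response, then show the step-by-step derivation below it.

1-6(w=3) 2-7(w=6) 3-6(w=7)

step 1: add edge 1-6 (w=3); MST = {1-6(w=3)}
step 2: add edge 2-7 (w=6); MST = {1-6(w=3) 2-7(w=6)}
step 3: add edge 3-6 (w=7); MST = {1-6(w=3) 2-7(w=6) 3-6(w=7)}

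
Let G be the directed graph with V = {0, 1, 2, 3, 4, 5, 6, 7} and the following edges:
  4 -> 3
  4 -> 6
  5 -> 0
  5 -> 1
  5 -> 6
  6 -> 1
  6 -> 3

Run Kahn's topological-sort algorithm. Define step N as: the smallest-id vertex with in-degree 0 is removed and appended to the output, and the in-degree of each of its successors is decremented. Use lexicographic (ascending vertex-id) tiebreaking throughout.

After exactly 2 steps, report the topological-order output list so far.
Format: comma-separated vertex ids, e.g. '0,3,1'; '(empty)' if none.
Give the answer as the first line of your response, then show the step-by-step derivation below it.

2,4

step 1: output 2; order=[2]; indeg=(1,2,0,2,0,0,2,0)
step 2: output 4; order=[2,4]; indeg=(1,2,0,1,0,0,1,0)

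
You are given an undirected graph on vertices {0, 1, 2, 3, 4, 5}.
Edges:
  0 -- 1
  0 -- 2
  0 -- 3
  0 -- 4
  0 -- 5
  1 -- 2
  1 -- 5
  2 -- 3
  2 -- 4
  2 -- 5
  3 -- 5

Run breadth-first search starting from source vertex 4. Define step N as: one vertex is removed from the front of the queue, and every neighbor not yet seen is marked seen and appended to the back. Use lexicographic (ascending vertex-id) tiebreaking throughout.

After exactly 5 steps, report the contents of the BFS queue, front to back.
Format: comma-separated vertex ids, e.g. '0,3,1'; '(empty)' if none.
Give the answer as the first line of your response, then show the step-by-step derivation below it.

5

step 1: dequeue 4; queue=[0,2]; order=4
step 2: dequeue 0; queue=[2,1,3,5]; order=4,0
step 3: dequeue 2; queue=[1,3,5]; order=4,0,2
step 4: dequeue 1; queue=[3,5]; order=4,0,2,1
step 5: dequeue 3; queue=[5]; order=4,0,2,1,3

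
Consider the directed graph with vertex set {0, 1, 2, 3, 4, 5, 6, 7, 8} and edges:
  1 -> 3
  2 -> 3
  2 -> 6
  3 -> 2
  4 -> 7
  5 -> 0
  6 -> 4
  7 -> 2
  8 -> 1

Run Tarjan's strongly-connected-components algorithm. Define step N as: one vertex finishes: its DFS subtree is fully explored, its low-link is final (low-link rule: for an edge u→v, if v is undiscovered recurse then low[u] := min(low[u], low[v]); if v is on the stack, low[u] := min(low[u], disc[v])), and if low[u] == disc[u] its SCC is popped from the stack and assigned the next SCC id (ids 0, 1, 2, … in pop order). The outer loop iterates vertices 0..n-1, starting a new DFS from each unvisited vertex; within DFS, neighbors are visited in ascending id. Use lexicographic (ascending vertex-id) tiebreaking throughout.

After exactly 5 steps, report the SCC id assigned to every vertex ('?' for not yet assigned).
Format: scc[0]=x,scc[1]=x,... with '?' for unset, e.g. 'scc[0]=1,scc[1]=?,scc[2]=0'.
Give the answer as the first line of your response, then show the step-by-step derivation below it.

scc[0]=0,scc[1]=?,scc[2]=?,scc[3]=?,scc[4]=?,scc[5]=?,scc[6]=?,scc[7]=?,scc[8]=?

step 1: low=(low[0]=0,low[1]=?,low[2]=?,low[3]=?,low[4]=?,low[5]=?,low[6]=?,low[7]=?,low[8]=?); scc=(scc[0]=0,scc[1]=?,scc[2]=?,scc[3]=?,scc[4]=?,scc[5]=?,scc[6]=?,scc[7]=?,scc[8]=?)
step 2: low=(low[0]=0,low[1]=1,low[2]=2,low[3]=2,low[4]=5,low[5]=?,low[6]=4,low[7]=3,low[8]=?); scc=(scc[0]=0,scc[1]=?,scc[2]=?,scc[3]=?,scc[4]=?,scc[5]=?,scc[6]=?,scc[7]=?,scc[8]=?)
step 3: low=(low[0]=0,low[1]=1,low[2]=2,low[3]=2,low[4]=3,low[5]=?,low[6]=4,low[7]=3,low[8]=?); scc=(scc[0]=0,scc[1]=?,scc[2]=?,scc[3]=?,scc[4]=?,scc[5]=?,scc[6]=?,scc[7]=?,scc[8]=?)
step 4: low=(low[0]=0,low[1]=1,low[2]=2,low[3]=2,low[4]=3,low[5]=?,low[6]=3,low[7]=3,low[8]=?); scc=(scc[0]=0,scc[1]=?,scc[2]=?,scc[3]=?,scc[4]=?,scc[5]=?,scc[6]=?,scc[7]=?,scc[8]=?)
step 5: low=(low[0]=0,low[1]=1,low[2]=2,low[3]=2,low[4]=3,low[5]=?,low[6]=3,low[7]=3,low[8]=?); scc=(scc[0]=0,scc[1]=?,scc[2]=?,scc[3]=?,scc[4]=?,scc[5]=?,scc[6]=?,scc[7]=?,scc[8]=?)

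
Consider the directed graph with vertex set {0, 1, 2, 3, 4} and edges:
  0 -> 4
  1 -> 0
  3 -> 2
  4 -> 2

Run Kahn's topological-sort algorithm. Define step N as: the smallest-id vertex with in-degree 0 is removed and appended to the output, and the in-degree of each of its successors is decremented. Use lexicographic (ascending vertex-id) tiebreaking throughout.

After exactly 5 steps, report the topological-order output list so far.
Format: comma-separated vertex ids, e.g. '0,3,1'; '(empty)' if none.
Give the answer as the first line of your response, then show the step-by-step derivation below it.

1,0,3,4,2

step 1: output 1; order=[1]; indeg=(0,0,2,0,1)
step 2: output 0; order=[1,0]; indeg=(0,0,2,0,0)
step 3: output 3; order=[1,0,3]; indeg=(0,0,1,0,0)
step 4: output 4; order=[1,0,3,4]; indeg=(0,0,0,0,0)
step 5: output 2; order=[1,0,3,4,2]; indeg=(0,0,0,0,0)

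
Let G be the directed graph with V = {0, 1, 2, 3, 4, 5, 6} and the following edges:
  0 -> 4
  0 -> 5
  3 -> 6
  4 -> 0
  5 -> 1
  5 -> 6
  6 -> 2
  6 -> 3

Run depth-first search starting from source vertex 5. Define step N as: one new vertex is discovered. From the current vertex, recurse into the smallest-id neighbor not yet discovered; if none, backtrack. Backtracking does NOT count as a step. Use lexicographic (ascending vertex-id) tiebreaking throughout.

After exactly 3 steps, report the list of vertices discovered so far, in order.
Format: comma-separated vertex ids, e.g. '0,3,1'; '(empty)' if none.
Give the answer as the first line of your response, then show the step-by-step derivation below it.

5,1,6

step 1: discover 5; path=5; order=5
step 2: discover 1; path=5>1; order=5,1
step 3: discover 6; path=5>6; order=5,1,6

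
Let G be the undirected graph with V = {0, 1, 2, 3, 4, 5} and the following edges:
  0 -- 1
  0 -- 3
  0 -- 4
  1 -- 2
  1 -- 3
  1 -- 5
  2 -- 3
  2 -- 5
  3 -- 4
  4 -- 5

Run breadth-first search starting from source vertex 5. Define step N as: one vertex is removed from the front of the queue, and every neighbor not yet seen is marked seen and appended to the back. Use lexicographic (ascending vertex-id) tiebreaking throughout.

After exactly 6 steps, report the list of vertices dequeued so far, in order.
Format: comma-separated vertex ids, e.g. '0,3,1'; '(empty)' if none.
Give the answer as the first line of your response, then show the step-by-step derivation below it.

5,1,2,4,0,3

step 1: dequeue 5; queue=[1,2,4]; order=5
step 2: dequeue 1; queue=[2,4,0,3]; order=5,1
step 3: dequeue 2; queue=[4,0,3]; order=5,1,2
step 4: dequeue 4; queue=[0,3]; order=5,1,2,4
step 5: dequeue 0; queue=[3]; order=5,1,2,4,0
step 6: dequeue 3; queue=[(empty)]; order=5,1,2,4,0,3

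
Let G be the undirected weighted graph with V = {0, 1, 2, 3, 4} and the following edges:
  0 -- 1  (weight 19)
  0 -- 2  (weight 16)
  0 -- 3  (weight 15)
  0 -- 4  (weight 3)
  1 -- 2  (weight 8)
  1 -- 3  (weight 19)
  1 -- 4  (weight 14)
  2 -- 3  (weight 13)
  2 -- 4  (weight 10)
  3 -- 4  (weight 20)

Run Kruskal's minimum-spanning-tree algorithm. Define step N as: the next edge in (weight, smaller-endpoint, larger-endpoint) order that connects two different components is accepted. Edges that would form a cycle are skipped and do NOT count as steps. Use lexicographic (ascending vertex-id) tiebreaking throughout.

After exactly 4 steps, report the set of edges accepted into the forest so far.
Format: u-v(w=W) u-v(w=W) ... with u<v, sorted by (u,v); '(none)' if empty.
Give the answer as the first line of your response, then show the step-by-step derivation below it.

0-4(w=3) 1-2(w=8) 2-3(w=13) 2-4(w=10)

step 1: add edge 0-4 (w=3); MST = {0-4(w=3)}
step 2: add edge 1-2 (w=8); MST = {0-4(w=3) 1-2(w=8)}
step 3: add edge 2-4 (w=10); MST = {0-4(w=3) 1-2(w=8) 2-4(w=10)}
step 4: add edge 2-3 (w=13); MST = {0-4(w=3) 1-2(w=8) 2-3(w=13) 2-4(w=10)}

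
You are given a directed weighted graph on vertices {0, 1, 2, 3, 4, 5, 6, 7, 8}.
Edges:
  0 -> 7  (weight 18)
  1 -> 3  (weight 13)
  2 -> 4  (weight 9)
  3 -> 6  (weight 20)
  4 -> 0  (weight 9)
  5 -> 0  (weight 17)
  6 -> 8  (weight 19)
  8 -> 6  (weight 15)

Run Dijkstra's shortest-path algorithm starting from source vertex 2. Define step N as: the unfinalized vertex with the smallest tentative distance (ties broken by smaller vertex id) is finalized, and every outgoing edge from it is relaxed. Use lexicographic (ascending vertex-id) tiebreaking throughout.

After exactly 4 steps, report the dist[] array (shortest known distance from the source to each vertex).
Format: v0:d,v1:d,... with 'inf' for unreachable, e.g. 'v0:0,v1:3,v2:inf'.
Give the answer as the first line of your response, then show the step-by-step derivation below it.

v0:18,v1:inf,v2:0,v3:inf,v4:9,v5:inf,v6:inf,v7:36,v8:inf

step 1: dist = v0:inf,v1:inf,v2:0,v3:inf,v4:9,v5:inf,v6:inf,v7:inf,v8:inf
step 2: dist = v0:18,v1:inf,v2:0,v3:inf,v4:9,v5:inf,v6:inf,v7:inf,v8:inf
step 3: dist = v0:18,v1:inf,v2:0,v3:inf,v4:9,v5:inf,v6:inf,v7:36,v8:inf
step 4: dist = v0:18,v1:inf,v2:0,v3:inf,v4:9,v5:inf,v6:inf,v7:36,v8:inf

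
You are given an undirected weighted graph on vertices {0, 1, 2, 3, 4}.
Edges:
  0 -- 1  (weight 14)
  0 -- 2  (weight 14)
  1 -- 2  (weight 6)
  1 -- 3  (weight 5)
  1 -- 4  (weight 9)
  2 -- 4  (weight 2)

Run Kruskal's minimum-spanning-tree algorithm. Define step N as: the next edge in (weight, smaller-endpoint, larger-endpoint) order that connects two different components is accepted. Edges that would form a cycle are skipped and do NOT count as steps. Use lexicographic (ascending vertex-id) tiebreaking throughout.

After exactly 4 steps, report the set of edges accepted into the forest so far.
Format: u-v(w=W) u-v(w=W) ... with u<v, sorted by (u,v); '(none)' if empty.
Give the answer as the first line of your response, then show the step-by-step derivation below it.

0-1(w=14) 1-2(w=6) 1-3(w=5) 2-4(w=2)

step 1: add edge 2-4 (w=2); MST = {2-4(w=2)}
step 2: add edge 1-3 (w=5); MST = {1-3(w=5) 2-4(w=2)}
step 3: add edge 1-2 (w=6); MST = {1-2(w=6) 1-3(w=5) 2-4(w=2)}
step 4: add edge 0-1 (w=14); MST = {0-1(w=14) 1-2(w=6) 1-3(w=5) 2-4(w=2)}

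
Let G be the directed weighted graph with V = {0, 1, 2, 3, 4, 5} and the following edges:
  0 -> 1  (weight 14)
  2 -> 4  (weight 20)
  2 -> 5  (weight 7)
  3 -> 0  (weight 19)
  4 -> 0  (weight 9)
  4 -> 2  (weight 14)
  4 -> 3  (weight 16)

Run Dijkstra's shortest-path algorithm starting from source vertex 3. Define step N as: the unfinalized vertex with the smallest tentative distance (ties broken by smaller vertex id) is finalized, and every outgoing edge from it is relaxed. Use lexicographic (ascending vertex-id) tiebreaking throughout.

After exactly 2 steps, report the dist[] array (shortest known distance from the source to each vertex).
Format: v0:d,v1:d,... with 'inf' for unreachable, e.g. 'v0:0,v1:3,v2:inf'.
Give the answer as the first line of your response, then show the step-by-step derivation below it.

v0:19,v1:33,v2:inf,v3:0,v4:inf,v5:inf

step 1: dist = v0:19,v1:inf,v2:inf,v3:0,v4:inf,v5:inf
step 2: dist = v0:19,v1:33,v2:inf,v3:0,v4:inf,v5:inf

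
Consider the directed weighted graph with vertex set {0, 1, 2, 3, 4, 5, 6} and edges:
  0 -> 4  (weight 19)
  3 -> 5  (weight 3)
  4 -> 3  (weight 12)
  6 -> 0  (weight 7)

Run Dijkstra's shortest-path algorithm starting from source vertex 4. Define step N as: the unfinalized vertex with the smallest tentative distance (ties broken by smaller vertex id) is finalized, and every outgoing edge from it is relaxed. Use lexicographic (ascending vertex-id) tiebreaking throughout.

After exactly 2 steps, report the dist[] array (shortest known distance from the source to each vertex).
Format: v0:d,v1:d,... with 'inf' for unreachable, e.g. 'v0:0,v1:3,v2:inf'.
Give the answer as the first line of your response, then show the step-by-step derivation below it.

v0:inf,v1:inf,v2:inf,v3:12,v4:0,v5:15,v6:inf

step 1: dist = v0:inf,v1:inf,v2:inf,v3:12,v4:0,v5:inf,v6:inf
step 2: dist = v0:inf,v1:inf,v2:inf,v3:12,v4:0,v5:15,v6:inf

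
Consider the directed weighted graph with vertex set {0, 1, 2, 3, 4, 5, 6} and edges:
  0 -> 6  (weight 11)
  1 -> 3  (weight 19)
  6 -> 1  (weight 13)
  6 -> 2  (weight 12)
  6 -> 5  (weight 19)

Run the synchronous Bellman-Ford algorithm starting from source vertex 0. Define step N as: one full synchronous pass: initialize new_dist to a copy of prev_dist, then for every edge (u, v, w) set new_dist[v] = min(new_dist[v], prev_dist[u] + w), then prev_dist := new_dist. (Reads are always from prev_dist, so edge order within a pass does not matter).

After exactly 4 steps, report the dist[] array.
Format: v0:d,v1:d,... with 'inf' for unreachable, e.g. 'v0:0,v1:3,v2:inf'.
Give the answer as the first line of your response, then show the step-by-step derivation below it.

v0:0,v1:24,v2:23,v3:43,v4:inf,v5:30,v6:11

step 1: dist = v0:0,v1:inf,v2:inf,v3:inf,v4:inf,v5:inf,v6:11
step 2: dist = v0:0,v1:24,v2:23,v3:inf,v4:inf,v5:30,v6:11
step 3: dist = v0:0,v1:24,v2:23,v3:43,v4:inf,v5:30,v6:11
step 4: dist = v0:0,v1:24,v2:23,v3:43,v4:inf,v5:30,v6:11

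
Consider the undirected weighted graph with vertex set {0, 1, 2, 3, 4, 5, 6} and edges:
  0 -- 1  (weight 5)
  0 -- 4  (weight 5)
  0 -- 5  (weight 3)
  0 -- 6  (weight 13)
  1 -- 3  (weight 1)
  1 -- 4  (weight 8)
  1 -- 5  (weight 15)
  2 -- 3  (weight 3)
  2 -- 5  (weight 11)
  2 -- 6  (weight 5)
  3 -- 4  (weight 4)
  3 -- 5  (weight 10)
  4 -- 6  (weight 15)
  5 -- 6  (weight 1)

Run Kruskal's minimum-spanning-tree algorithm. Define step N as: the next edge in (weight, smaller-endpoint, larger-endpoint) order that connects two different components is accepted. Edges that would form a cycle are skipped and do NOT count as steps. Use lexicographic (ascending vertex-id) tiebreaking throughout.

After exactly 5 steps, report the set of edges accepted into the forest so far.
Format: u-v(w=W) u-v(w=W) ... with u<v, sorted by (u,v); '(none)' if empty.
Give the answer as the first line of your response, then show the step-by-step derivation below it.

0-5(w=3) 1-3(w=1) 2-3(w=3) 3-4(w=4) 5-6(w=1)

step 1: add edge 1-3 (w=1); MST = {1-3(w=1)}
step 2: add edge 5-6 (w=1); MST = {1-3(w=1) 5-6(w=1)}
step 3: add edge 0-5 (w=3); MST = {0-5(w=3) 1-3(w=1) 5-6(w=1)}
step 4: add edge 2-3 (w=3); MST = {0-5(w=3) 1-3(w=1) 2-3(w=3) 5-6(w=1)}
step 5: add edge 3-4 (w=4); MST = {0-5(w=3) 1-3(w=1) 2-3(w=3) 3-4(w=4) 5-6(w=1)}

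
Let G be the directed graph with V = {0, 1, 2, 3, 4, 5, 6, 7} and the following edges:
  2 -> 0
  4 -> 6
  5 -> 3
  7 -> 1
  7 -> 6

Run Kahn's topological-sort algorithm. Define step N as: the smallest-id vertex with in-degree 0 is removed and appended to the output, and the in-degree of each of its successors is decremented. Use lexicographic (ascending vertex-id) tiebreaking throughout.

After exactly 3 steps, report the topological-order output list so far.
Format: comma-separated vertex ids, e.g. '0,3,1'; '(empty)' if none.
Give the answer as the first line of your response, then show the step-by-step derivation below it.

2,0,4

step 1: output 2; order=[2]; indeg=(0,1,0,1,0,0,2,0)
step 2: output 0; order=[2,0]; indeg=(0,1,0,1,0,0,2,0)
step 3: output 4; order=[2,0,4]; indeg=(0,1,0,1,0,0,1,0)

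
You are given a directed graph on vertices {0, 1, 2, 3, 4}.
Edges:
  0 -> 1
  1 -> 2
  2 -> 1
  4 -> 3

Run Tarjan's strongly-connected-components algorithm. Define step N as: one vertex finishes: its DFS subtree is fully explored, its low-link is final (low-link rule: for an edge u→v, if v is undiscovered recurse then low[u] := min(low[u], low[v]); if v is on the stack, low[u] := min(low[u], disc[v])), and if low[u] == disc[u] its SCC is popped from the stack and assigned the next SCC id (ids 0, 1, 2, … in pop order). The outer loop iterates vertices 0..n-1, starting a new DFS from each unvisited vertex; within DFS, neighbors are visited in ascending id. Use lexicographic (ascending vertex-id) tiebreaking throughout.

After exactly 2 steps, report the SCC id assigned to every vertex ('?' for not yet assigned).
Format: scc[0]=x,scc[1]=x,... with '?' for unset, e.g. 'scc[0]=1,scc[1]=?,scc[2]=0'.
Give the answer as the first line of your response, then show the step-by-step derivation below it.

scc[0]=?,scc[1]=0,scc[2]=0,scc[3]=?,scc[4]=?

step 1: low=(low[0]=0,low[1]=1,low[2]=1,low[3]=?,low[4]=?); scc=(scc[0]=?,scc[1]=?,scc[2]=?,scc[3]=?,scc[4]=?)
step 2: low=(low[0]=0,low[1]=1,low[2]=1,low[3]=?,low[4]=?); scc=(scc[0]=?,scc[1]=0,scc[2]=0,scc[3]=?,scc[4]=?)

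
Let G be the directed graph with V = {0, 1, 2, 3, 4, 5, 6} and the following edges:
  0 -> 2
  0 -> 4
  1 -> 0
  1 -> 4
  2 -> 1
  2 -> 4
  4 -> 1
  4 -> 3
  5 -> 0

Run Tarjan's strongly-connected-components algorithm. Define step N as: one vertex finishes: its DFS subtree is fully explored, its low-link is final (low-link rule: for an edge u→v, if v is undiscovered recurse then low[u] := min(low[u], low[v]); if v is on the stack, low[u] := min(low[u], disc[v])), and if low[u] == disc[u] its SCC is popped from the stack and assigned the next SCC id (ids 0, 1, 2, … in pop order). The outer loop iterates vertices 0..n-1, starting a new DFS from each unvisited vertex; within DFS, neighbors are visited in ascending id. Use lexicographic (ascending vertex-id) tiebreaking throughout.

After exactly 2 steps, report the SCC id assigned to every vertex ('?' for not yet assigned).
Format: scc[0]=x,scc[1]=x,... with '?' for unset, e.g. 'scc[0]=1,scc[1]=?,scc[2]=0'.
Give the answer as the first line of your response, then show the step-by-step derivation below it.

scc[0]=?,scc[1]=?,scc[2]=?,scc[3]=0,scc[4]=?,scc[5]=?,scc[6]=?

step 1: low=(low[0]=0,low[1]=0,low[2]=1,low[3]=4,low[4]=2,low[5]=?,low[6]=?); scc=(scc[0]=?,scc[1]=?,scc[2]=?,scc[3]=0,scc[4]=?,scc[5]=?,scc[6]=?)
step 2: low=(low[0]=0,low[1]=0,low[2]=1,low[3]=4,low[4]=2,low[5]=?,low[6]=?); scc=(scc[0]=?,scc[1]=?,scc[2]=?,scc[3]=0,scc[4]=?,scc[5]=?,scc[6]=?)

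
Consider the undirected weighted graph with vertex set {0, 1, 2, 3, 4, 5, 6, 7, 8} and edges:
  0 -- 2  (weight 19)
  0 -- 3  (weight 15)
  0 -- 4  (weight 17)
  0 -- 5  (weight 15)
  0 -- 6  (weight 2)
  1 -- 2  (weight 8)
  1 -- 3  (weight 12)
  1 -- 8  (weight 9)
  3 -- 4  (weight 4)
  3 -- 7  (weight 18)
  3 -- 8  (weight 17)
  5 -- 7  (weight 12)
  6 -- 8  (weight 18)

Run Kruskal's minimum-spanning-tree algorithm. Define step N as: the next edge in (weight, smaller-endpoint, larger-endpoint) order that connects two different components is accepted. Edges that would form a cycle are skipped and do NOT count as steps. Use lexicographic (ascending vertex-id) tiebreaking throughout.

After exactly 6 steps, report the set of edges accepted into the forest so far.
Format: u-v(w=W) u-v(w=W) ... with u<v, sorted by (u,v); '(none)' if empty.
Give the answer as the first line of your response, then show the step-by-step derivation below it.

0-6(w=2) 1-2(w=8) 1-3(w=12) 1-8(w=9) 3-4(w=4) 5-7(w=12)

step 1: add edge 0-6 (w=2); MST = {0-6(w=2)}
step 2: add edge 3-4 (w=4); MST = {0-6(w=2) 3-4(w=4)}
step 3: add edge 1-2 (w=8); MST = {0-6(w=2) 1-2(w=8) 3-4(w=4)}
step 4: add edge 1-8 (w=9); MST = {0-6(w=2) 1-2(w=8) 1-8(w=9) 3-4(w=4)}
step 5: add edge 1-3 (w=12); MST = {0-6(w=2) 1-2(w=8) 1-3(w=12) 1-8(w=9) 3-4(w=4)}
step 6: add edge 5-7 (w=12); MST = {0-6(w=2) 1-2(w=8) 1-3(w=12) 1-8(w=9) 3-4(w=4) 5-7(w=12)}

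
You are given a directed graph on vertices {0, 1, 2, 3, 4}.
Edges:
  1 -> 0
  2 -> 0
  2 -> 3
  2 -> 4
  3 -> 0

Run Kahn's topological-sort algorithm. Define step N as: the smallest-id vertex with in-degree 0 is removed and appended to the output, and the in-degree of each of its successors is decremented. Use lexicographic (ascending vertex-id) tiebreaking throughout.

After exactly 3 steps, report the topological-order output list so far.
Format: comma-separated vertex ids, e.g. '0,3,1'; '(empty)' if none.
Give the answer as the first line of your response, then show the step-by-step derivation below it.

1,2,3

step 1: output 1; order=[1]; indeg=(2,0,0,1,1)
step 2: output 2; order=[1,2]; indeg=(1,0,0,0,0)
step 3: output 3; order=[1,2,3]; indeg=(0,0,0,0,0)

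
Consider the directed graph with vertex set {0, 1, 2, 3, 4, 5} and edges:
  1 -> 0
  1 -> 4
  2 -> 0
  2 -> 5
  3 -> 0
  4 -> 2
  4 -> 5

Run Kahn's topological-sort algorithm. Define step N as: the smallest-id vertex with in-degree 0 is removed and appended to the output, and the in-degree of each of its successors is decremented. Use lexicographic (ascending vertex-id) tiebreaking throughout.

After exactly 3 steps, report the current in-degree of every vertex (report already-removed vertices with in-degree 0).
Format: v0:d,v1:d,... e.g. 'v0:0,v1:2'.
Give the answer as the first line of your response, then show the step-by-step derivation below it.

v0:1,v1:0,v2:0,v3:0,v4:0,v5:1

step 1: output 1; order=[1]; indeg=(2,0,1,0,0,2)
step 2: output 3; order=[1,3]; indeg=(1,0,1,0,0,2)
step 3: output 4; order=[1,3,4]; indeg=(1,0,0,0,0,1)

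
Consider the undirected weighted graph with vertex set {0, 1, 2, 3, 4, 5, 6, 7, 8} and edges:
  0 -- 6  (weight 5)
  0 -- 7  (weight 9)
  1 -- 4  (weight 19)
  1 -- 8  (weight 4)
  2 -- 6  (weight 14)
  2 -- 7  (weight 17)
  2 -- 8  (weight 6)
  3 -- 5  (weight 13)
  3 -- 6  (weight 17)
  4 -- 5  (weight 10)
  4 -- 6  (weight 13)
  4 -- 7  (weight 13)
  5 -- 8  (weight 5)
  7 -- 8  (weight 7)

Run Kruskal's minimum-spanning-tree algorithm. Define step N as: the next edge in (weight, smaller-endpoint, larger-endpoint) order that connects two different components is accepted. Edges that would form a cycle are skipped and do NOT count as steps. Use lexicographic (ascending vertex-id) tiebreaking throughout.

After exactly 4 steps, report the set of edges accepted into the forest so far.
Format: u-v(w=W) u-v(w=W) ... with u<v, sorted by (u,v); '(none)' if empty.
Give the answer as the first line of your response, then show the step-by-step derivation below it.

0-6(w=5) 1-8(w=4) 2-8(w=6) 5-8(w=5)

step 1: add edge 1-8 (w=4); MST = {1-8(w=4)}
step 2: add edge 0-6 (w=5); MST = {0-6(w=5) 1-8(w=4)}
step 3: add edge 5-8 (w=5); MST = {0-6(w=5) 1-8(w=4) 5-8(w=5)}
step 4: add edge 2-8 (w=6); MST = {0-6(w=5) 1-8(w=4) 2-8(w=6) 5-8(w=5)}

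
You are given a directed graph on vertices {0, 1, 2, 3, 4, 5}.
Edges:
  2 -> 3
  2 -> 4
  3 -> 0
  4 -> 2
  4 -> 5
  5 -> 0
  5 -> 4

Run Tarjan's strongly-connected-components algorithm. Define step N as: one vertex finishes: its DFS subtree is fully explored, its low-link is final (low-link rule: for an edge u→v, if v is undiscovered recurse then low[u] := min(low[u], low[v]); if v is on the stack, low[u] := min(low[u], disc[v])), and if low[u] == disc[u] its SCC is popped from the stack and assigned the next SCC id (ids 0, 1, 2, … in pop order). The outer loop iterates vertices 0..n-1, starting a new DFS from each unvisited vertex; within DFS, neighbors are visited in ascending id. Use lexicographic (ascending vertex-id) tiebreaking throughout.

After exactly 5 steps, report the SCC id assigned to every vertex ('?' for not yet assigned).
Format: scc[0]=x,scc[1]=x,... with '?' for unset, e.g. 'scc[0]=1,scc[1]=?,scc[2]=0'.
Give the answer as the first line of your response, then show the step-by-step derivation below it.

scc[0]=0,scc[1]=1,scc[2]=?,scc[3]=2,scc[4]=?,scc[5]=?

step 1: low=(low[0]=0,low[1]=?,low[2]=?,low[3]=?,low[4]=?,low[5]=?); scc=(scc[0]=0,scc[1]=?,scc[2]=?,scc[3]=?,scc[4]=?,scc[5]=?)
step 2: low=(low[0]=0,low[1]=1,low[2]=?,low[3]=?,low[4]=?,low[5]=?); scc=(scc[0]=0,scc[1]=1,scc[2]=?,scc[3]=?,scc[4]=?,scc[5]=?)
step 3: low=(low[0]=0,low[1]=1,low[2]=2,low[3]=3,low[4]=?,low[5]=?); scc=(scc[0]=0,scc[1]=1,scc[2]=?,scc[3]=2,scc[4]=?,scc[5]=?)
step 4: low=(low[0]=0,low[1]=1,low[2]=2,low[3]=3,low[4]=2,low[5]=4); scc=(scc[0]=0,scc[1]=1,scc[2]=?,scc[3]=2,scc[4]=?,scc[5]=?)
step 5: low=(low[0]=0,low[1]=1,low[2]=2,low[3]=3,low[4]=2,low[5]=4); scc=(scc[0]=0,scc[1]=1,scc[2]=?,scc[3]=2,scc[4]=?,scc[5]=?)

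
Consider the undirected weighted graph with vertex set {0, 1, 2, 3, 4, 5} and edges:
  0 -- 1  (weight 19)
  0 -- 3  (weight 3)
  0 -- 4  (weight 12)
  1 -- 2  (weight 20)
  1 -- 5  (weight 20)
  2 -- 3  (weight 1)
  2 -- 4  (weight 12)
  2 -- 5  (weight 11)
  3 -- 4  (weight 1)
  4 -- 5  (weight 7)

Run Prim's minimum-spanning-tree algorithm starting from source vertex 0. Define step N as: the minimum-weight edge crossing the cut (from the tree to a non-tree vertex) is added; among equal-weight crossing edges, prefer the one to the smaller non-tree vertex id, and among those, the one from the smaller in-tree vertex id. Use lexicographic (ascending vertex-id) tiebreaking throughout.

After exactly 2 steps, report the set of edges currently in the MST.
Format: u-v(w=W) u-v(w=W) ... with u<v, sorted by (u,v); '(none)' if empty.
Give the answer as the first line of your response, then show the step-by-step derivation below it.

0-3(w=3) 2-3(w=1)

step 1: add edge 0-3 (w=3); MST = {0-3(w=3)}
step 2: add edge 2-3 (w=1); MST = {0-3(w=3) 2-3(w=1)}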